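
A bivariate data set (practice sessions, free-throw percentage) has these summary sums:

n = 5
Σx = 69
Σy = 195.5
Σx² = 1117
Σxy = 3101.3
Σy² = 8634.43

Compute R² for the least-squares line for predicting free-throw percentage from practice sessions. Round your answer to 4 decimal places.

0.9970

Sxx = Σx² − (Σx)²/n = 1117 − 952.2 = 164.8
Sxy = Σxy − (Σx)(Σy)/n = 3101.3 − 2697.9 = 403.4
Syy = Σy² − (Σy)²/n = 8634.43 − 7644.05 = 990.38
R² = Sxy²/(Sxx·Syy) = (403.4)²/(164.8·990.38) = 0.997040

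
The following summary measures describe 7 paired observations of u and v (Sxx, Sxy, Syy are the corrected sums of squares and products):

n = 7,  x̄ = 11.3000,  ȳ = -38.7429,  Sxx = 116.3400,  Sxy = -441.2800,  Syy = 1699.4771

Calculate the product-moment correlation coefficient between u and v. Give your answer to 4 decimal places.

r = Sxy/√(Sxx·Syy) = -441.28/√(197717.165814) = -441.28/444.653984 = -0.992412

-0.9924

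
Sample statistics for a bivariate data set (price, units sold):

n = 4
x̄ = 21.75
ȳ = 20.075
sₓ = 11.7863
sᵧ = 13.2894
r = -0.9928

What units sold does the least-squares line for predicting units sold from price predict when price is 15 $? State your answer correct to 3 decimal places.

b = r · sᵧ/sₓ = -0.9928 · 13.2894/11.7863 = -1.119411
a = ȳ − b·x̄ = 20.075 − (-1.119411)·21.75 = 44.422194
ŷ(15) = a + b·15 = 44.422194 + (-1.119411)·15 = 27.631026

27.631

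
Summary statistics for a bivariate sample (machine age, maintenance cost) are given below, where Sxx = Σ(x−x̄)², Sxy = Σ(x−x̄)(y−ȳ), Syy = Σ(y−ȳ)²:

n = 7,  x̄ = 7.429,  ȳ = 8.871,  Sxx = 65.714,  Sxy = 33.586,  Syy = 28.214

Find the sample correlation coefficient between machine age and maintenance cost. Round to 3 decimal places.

r = Sxy/√(Sxx·Syy) = 33.586/√(1854.054796) = 33.586/43.058737 = 0.780004

0.780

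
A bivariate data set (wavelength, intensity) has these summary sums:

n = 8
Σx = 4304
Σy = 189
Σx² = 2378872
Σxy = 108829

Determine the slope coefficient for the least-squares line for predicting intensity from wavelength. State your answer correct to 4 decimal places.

Sxx = Σx² − (Σx)²/n = 2378872 − 2315552 = 63320
Sxy = Σxy − (Σx)(Σy)/n = 108829 − 101682 = 7147
b = Sxy/Sxx = 7147/63320 = 0.112871

0.1129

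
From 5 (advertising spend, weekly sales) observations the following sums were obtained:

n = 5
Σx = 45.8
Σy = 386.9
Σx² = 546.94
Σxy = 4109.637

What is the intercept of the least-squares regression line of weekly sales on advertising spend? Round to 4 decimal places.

36.7151

Sxx = Σx² − (Σx)²/n = 546.94 − 419.528 = 127.412
Sxy = Σxy − (Σx)(Σy)/n = 4109.637 − 3544.004 = 565.633
b = Sxy/Sxx = 565.633/127.412 = 4.439401
a = ȳ − b·x̄ = 77.38 − 4.439401·9.16 = 36.715084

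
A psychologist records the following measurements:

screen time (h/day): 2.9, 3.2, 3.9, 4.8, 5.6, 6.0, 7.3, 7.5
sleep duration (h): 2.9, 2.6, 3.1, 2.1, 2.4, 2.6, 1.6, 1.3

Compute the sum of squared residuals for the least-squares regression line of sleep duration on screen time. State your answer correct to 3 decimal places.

n = 8, Σx = 41.2, Σy = 18.6, Σxy = 89.37, Σx² = 233.8, Σy² = 45.96
Sxx = Σx² − (Σx)²/n = 233.8 − 212.18 = 21.62
Sxy = Σxy − (Σx)(Σy)/n = 89.37 − 95.79 = -6.42
Syy = Σy² − (Σy)²/n = 45.96 − 43.245 = 2.715
b = Sxy/Sxx = -6.42/21.62 = -0.296947
SSE = Syy − b·Sxy = 2.715 − (-0.296947)·(-6.42) = 0.808599

0.809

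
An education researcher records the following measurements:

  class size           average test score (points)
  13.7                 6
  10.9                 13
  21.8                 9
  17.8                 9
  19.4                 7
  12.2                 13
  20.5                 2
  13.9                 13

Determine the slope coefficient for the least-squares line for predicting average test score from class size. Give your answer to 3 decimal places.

-0.638

n = 8, Σx = 130.2, Σy = 72, Σxy = 1096.4, Σx² = 2237.24
Sxx = Σx² − (Σx)²/n = 2237.24 − 2119.005 = 118.235
Sxy = Σxy − (Σx)(Σy)/n = 1096.4 − 1171.8 = -75.4
b = Sxy/Sxx = -75.4/118.235 = -0.637713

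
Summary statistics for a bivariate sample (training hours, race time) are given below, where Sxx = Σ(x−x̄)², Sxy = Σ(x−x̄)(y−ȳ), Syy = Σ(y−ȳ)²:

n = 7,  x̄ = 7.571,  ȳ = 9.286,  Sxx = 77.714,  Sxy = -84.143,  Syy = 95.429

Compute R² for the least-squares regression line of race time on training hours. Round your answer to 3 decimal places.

0.955

R² = Sxy²/(Sxx·Syy) = (-84.143)²/(77.714·95.429) = 0.954677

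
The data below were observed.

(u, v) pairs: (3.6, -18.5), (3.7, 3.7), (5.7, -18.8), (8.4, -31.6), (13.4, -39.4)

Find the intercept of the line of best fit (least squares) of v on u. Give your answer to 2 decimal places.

2.48

n = 5, Σx = 34.8, Σy = -104.6, Σxy = -953.47, Σx² = 309.26
Sxx = Σx² − (Σx)²/n = 309.26 − 242.208 = 67.052
Sxy = Σxy − (Σx)(Σy)/n = -953.47 − (-728.016) = -225.454
b = Sxy/Sxx = -225.454/67.052 = -3.362375
a = ȳ − b·x̄ = -20.92 − (-3.362375)·6.96 = 2.482133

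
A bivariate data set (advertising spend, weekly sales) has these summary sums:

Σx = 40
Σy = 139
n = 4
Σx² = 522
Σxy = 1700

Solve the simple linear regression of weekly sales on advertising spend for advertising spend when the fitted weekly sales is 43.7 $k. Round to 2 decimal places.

13.52

Sxx = Σx² − (Σx)²/n = 522 − 400 = 122
Sxy = Σxy − (Σx)(Σy)/n = 1700 − 1390 = 310
b = Sxy/Sxx = 310/122 = 2.540984
a = ȳ − b·x̄ = 34.75 − 2.540984·10 = 9.340164
Set a + b·x = 43.7: x = (43.7 − 9.340164) / 2.540984 = 13.522258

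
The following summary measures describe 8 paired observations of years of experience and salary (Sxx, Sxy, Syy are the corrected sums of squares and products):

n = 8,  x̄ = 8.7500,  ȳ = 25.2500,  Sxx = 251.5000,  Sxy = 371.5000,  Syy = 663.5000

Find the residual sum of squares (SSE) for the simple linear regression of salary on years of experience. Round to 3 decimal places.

b = Sxy/Sxx = 371.5/251.5 = 1.477137
SSE = Syy − b·Sxy = 663.5 − 1.477137·371.5 = 114.743539

114.744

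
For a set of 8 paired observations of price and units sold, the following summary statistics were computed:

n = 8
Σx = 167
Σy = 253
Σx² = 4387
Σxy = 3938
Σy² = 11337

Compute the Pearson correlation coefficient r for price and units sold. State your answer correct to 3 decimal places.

-0.775

Sxx = Σx² − (Σx)²/n = 4387 − 3486.125 = 900.875
Sxy = Σxy − (Σx)(Σy)/n = 3938 − 5281.375 = -1343.375
Syy = Σy² − (Σy)²/n = 11337 − 8001.125 = 3335.875
r = Sxy/√(Sxx·Syy) = -1343.375/√(3005206.390625) = -1343.375/1733.553112 = -0.774926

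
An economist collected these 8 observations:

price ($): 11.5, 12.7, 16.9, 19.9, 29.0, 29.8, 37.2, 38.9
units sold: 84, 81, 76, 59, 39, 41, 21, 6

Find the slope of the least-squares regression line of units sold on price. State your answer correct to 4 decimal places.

n = 8, Σx = 195.9, Σy = 407, Σxy = 7820.6, Σx² = 5601.25
Sxx = Σx² − (Σx)²/n = 5601.25 − 4797.10125 = 804.14875
Sxy = Σxy − (Σx)(Σy)/n = 7820.6 − 9966.4125 = -2145.8125
b = Sxy/Sxx = -2145.8125/804.14875 = -2.668427

-2.6684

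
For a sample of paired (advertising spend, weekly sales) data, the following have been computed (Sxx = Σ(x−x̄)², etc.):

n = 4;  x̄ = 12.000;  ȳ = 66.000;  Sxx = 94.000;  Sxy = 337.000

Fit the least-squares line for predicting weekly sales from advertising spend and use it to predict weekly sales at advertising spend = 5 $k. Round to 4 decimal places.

b = Sxy/Sxx = 337/94 = 3.585106
a = ȳ − b·x̄ = 66 − 3.585106·12 = 22.978723
ŷ(5) = a + b·5 = 22.978723 + 3.585106·5 = 40.904255

40.9043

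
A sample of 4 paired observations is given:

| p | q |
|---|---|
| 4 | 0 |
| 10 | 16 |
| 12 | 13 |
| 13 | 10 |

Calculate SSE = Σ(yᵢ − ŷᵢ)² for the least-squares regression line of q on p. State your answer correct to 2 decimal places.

56.07

n = 4, Σx = 39, Σy = 39, Σxy = 446, Σx² = 429, Σy² = 525
Sxx = Σx² − (Σx)²/n = 429 − 380.25 = 48.75
Sxy = Σxy − (Σx)(Σy)/n = 446 − 380.25 = 65.75
Syy = Σy² − (Σy)²/n = 525 − 380.25 = 144.75
b = Sxy/Sxx = 65.75/48.75 = 1.348718
SSE = Syy − b·Sxy = 144.75 − 1.348718·65.75 = 56.071795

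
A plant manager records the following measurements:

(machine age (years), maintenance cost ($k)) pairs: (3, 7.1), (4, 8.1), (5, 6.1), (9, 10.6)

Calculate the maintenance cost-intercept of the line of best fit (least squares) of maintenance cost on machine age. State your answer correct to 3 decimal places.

n = 4, Σx = 21, Σy = 31.9, Σxy = 179.6, Σx² = 131
Sxx = Σx² − (Σx)²/n = 131 − 110.25 = 20.75
Sxy = Σxy − (Σx)(Σy)/n = 179.6 − 167.475 = 12.125
b = Sxy/Sxx = 12.125/20.75 = 0.584337
a = ȳ − b·x̄ = 7.975 − 0.584337·5.25 = 4.907229

4.907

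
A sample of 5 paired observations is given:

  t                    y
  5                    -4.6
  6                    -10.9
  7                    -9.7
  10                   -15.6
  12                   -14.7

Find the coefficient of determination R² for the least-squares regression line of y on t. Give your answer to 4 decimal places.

0.7587

n = 5, Σx = 40, Σy = -55.5, Σxy = -488.7, Σx² = 354, Σy² = 693.51
Sxx = Σx² − (Σx)²/n = 354 − 320 = 34
Sxy = Σxy − (Σx)(Σy)/n = -488.7 − (-444) = -44.7
Syy = Σy² − (Σy)²/n = 693.51 − 616.05 = 77.46
R² = Sxy²/(Sxx·Syy) = (-44.7)²/(34·77.46) = 0.758680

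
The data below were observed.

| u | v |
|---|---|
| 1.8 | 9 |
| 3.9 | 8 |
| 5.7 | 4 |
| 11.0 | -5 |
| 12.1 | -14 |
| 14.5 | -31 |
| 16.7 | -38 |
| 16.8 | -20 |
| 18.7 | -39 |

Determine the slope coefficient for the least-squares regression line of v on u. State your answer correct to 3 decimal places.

-2.941

n = 9, Σx = 101.2, Σy = -126, Σxy = -2303.6, Σx² = 1439.42
Sxx = Σx² − (Σx)²/n = 1439.42 − 1137.937778 = 301.482222
Sxy = Σxy − (Σx)(Σy)/n = -2303.6 − (-1416.8) = -886.8
b = Sxy/Sxx = -886.8/301.482222 = -2.941467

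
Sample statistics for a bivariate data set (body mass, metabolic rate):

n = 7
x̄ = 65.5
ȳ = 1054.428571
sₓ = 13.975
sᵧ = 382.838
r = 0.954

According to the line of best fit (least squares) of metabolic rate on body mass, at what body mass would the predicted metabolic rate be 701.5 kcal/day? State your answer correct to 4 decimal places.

b = r · sᵧ/sₓ = 0.954 · 382.838/13.975 = 26.134344
a = ȳ − b·x̄ = 1054.428571 − 26.134344·65.5 = -657.370936
Set a + b·x = 701.5: x = (701.5 − (-657.370936)) / 26.134344 = 51.995602

51.9956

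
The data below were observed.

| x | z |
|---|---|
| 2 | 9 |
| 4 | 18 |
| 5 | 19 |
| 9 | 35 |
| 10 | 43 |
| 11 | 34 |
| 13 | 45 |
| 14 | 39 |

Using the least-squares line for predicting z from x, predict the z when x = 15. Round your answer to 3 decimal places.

n = 8, Σx = 68, Σy = 242, Σxy = 2435, Σx² = 712
Sxx = Σx² − (Σx)²/n = 712 − 578 = 134
Sxy = Σxy − (Σx)(Σy)/n = 2435 − 2057 = 378
b = Sxy/Sxx = 378/134 = 2.820896
a = ȳ − b·x̄ = 30.25 − 2.820896·8.5 = 6.272388
ŷ(15) = a + b·15 = 6.272388 + 2.820896·15 = 48.585821

48.586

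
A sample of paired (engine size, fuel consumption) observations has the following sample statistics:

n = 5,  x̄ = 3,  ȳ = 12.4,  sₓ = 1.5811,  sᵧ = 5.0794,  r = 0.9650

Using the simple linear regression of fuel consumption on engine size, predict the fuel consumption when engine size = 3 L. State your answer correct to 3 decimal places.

12.400

b = r · sᵧ/sₓ = 0.965 · 5.0794/1.5811 = 3.100133
a = ȳ − b·x̄ = 12.4 − 3.100133·3 = 3.099600
ŷ(3) = a + b·3 = 3.099600 + 3.100133·3 = 12.4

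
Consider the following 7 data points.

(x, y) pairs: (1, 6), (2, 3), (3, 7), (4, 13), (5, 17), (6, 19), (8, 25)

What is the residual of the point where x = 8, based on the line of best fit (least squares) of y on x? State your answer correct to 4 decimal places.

n = 7, Σx = 29, Σy = 90, Σxy = 484, Σx² = 155
Sxx = Σx² − (Σx)²/n = 155 − 120.142857 = 34.857143
Sxy = Σxy − (Σx)(Σy)/n = 484 − 372.857143 = 111.142857
b = Sxy/Sxx = 111.142857/34.857143 = 3.188525
a = ȳ − b·x̄ = 12.857143 − 3.188525·4.142857 = -0.352459
ŷ(8) = -0.352459 + 3.188525·8 = 25.155738
residual = y − ŷ = 25 − 25.155738 = -0.155738

-0.1557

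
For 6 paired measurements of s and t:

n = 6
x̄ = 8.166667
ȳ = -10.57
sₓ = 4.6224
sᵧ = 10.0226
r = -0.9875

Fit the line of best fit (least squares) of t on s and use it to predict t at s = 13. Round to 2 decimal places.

b = r · sᵧ/sₓ = -0.9875 · 10.0226/4.6224 = -2.141164
a = ȳ − b·x̄ = -10.57 − (-2.141164)·8.166667 = 6.916175
ŷ(13) = a + b·13 = 6.916175 + (-2.141164)·13 = -20.918960

-20.92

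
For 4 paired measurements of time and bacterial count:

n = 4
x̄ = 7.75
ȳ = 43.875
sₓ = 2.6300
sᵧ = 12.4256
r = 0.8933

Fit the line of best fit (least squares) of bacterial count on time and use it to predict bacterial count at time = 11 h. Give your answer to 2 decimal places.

57.59

b = r · sᵧ/sₓ = 0.8933 · 12.4256/2.63 = 4.220452
a = ȳ − b·x̄ = 43.875 − 4.220452·7.75 = 11.166498
ŷ(11) = a + b·11 = 11.166498 + 4.220452·11 = 57.591469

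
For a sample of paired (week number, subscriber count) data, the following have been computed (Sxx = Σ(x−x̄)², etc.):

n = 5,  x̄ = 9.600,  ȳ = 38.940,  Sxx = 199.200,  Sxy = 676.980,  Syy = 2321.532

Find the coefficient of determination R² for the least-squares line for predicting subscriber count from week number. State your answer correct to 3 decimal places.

R² = Sxy²/(Sxx·Syy) = (676.98)²/(199.2·2321.532) = 0.991032

0.991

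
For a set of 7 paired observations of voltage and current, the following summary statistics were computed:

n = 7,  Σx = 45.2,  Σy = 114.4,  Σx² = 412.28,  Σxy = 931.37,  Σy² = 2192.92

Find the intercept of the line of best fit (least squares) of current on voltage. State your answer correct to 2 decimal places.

6.01

Sxx = Σx² − (Σx)²/n = 412.28 − 291.862857 = 120.417143
Sxy = Σxy − (Σx)(Σy)/n = 931.37 − 738.697143 = 192.672857
b = Sxy/Sxx = 192.672857/120.417143 = 1.600045
a = ȳ − b·x̄ = 16.342857 − 1.600045·6.457143 = 6.011137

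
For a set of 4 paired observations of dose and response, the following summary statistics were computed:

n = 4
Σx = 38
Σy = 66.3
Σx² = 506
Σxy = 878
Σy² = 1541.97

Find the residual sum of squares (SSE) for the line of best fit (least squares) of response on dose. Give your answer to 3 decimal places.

Sxx = Σx² − (Σx)²/n = 506 − 361 = 145
Sxy = Σxy − (Σx)(Σy)/n = 878 − 629.85 = 248.15
Syy = Σy² − (Σy)²/n = 1541.97 − 1098.9225 = 443.0475
b = Sxy/Sxx = 248.15/145 = 1.711379
SSE = Syy − b·Sxy = 443.0475 − 1.711379·248.15 = 18.368724

18.369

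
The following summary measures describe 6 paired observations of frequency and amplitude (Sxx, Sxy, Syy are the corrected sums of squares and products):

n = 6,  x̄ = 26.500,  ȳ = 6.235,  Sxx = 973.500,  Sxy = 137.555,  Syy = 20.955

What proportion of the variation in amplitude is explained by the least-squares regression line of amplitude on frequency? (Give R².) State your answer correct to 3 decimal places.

0.928

R² = Sxy²/(Sxx·Syy) = (137.555)²/(973.5·20.955) = 0.927533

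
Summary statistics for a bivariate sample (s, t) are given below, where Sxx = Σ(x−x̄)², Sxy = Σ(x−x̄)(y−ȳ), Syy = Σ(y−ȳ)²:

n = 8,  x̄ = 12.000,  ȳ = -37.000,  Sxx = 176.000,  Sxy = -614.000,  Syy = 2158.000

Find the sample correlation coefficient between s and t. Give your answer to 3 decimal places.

r = Sxy/√(Sxx·Syy) = -614/√(379808) = -614/616.285648 = -0.996291

-0.996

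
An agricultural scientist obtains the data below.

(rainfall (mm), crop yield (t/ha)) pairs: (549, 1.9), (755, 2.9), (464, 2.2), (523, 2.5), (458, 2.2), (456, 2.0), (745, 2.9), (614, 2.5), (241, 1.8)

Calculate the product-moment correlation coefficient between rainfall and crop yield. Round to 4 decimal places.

n = 9, Σx = 4805, Σy = 20.9, Σxy = 11609.8, Σx² = 2768053, Σy² = 49.85
Sxx = Σx² − (Σx)²/n = 2768053 − 2565336.111111 = 202716.888889
Sxy = Σxy − (Σx)(Σy)/n = 11609.8 − 11158.277778 = 451.522222
Syy = Σy² − (Σy)²/n = 49.85 − 48.534444 = 1.315556
r = Sxy/√(Sxx·Syy) = 451.522222/√(266685.329383) = 451.522222/516.415849 = 0.874338

0.8743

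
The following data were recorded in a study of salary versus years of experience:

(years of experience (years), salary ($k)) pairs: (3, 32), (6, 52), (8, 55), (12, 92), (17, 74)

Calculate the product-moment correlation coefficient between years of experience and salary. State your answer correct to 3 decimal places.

n = 5, Σx = 46, Σy = 305, Σxy = 3210, Σx² = 542, Σy² = 20693
Sxx = Σx² − (Σx)²/n = 542 − 423.2 = 118.8
Sxy = Σxy − (Σx)(Σy)/n = 3210 − 2806 = 404
Syy = Σy² − (Σy)²/n = 20693 − 18605 = 2088
r = Sxy/√(Sxx·Syy) = 404/√(248054.4) = 404/498.050600 = 0.811163

0.811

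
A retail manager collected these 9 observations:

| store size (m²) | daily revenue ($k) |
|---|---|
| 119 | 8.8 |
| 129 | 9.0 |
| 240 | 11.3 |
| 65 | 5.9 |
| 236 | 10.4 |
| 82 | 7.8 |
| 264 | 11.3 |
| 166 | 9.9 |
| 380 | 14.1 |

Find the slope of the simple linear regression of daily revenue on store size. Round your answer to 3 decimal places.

0.022

n = 9, Σx = 1681, Σy = 88.5, Σxy = 18382.3, Σx² = 396699
Sxx = Σx² − (Σx)²/n = 396699 − 313973.444444 = 82725.555556
Sxy = Σxy − (Σx)(Σy)/n = 18382.3 − 16529.833333 = 1852.466667
b = Sxy/Sxx = 1852.466667/82725.555556 = 0.022393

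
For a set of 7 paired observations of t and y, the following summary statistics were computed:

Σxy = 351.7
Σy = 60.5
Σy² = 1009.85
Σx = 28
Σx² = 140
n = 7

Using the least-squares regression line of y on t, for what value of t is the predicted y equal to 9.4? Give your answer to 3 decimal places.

4.193

Sxx = Σx² − (Σx)²/n = 140 − 112 = 28
Sxy = Σxy − (Σx)(Σy)/n = 351.7 − 242 = 109.7
b = Sxy/Sxx = 109.7/28 = 3.917857
a = ȳ − b·x̄ = 8.642857 − 3.917857·4 = -7.028571
Set a + b·x = 9.4: x = (9.4 − (-7.028571)) / 3.917857 = 4.193254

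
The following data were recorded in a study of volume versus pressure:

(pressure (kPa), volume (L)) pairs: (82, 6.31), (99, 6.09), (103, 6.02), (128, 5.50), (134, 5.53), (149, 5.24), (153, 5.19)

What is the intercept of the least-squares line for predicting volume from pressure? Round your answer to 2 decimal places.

7.67

n = 7, Σx = 848, Σy = 39.88, Σxy = 4760.24, Σx² = 107084
Sxx = Σx² − (Σx)²/n = 107084 − 102729.142857 = 4354.857143
Sxy = Σxy − (Σx)(Σy)/n = 4760.24 − 4831.177143 = -70.937143
b = Sxy/Sxx = -70.937143/4354.857143 = -0.016289
a = ȳ − b·x̄ = 5.697143 − (-0.016289)·121.142857 = 7.670463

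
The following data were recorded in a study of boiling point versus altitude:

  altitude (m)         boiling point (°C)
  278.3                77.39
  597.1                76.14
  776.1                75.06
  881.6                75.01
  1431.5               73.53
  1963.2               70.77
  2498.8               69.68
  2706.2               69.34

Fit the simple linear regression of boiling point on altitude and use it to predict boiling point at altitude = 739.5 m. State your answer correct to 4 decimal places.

75.5510

n = 8, Σx = 11132.8, Σy = 586.92, Σxy = 797341.864, Σx² = 21284395.44
Sxx = Σx² − (Σx)²/n = 21284395.44 − 15492404.48 = 5791990.96
Sxy = Σxy − (Σx)(Σy)/n = 797341.864 − 816757.872 = -19416.008
b = Sxy/Sxx = -19416.008/5791990.96 = -0.003352
a = ȳ − b·x̄ = 73.365 − (-0.003352)·1391.6 = 78.029945
ŷ(739.5) = a + b·739.5 = 78.029945 + (-0.003352)·739.5 = 75.550980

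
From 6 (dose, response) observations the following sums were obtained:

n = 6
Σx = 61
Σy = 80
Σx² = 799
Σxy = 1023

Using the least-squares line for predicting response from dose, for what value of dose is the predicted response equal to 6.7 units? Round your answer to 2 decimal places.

4.51

Sxx = Σx² − (Σx)²/n = 799 − 620.166667 = 178.833333
Sxy = Σxy − (Σx)(Σy)/n = 1023 − 813.333333 = 209.666667
b = Sxy/Sxx = 209.666667/178.833333 = 1.172414
a = ȳ − b·x̄ = 13.333333 − 1.172414·10.166667 = 1.413793
Set a + b·x = 6.7: x = (6.7 − 1.413793) / 1.172414 = 4.508824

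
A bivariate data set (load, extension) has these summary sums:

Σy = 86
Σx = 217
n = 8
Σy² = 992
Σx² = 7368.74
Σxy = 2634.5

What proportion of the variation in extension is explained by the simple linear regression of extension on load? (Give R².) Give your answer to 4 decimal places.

Sxx = Σx² − (Σx)²/n = 7368.74 − 5886.125 = 1482.615
Sxy = Σxy − (Σx)(Σy)/n = 2634.5 − 2332.75 = 301.75
Syy = Σy² − (Σy)²/n = 992 − 924.5 = 67.5
R² = Sxy²/(Sxx·Syy) = (301.75)²/(1482.615·67.5) = 0.909834

0.9098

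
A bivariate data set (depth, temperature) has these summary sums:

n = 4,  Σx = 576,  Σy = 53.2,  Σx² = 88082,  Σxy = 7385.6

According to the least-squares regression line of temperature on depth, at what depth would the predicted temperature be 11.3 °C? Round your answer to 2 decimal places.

Sxx = Σx² − (Σx)²/n = 88082 − 82944 = 5138
Sxy = Σxy − (Σx)(Σy)/n = 7385.6 − 7660.8 = -275.2
b = Sxy/Sxx = -275.2/5138 = -0.053562
a = ȳ − b·x̄ = 13.3 − (-0.053562)·144 = 21.012884
Set a + b·x = 11.3: x = (11.3 − 21.012884) / (-0.053562) = 181.340116

181.34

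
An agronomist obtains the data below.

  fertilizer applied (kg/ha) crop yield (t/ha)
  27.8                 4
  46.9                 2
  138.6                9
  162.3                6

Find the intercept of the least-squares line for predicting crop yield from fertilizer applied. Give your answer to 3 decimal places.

2.032

n = 4, Σx = 375.6, Σy = 21, Σxy = 2426.2, Σx² = 48523.7
Sxx = Σx² − (Σx)²/n = 48523.7 − 35268.84 = 13254.86
Sxy = Σxy − (Σx)(Σy)/n = 2426.2 − 1971.9 = 454.3
b = Sxy/Sxx = 454.3/13254.86 = 0.034274
a = ȳ − b·x̄ = 5.25 − 0.034274·93.9 = 2.031651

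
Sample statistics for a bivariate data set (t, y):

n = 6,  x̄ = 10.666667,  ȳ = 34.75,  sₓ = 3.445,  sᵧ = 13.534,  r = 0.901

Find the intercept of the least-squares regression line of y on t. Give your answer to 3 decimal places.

b = r · sᵧ/sₓ = 0.901 · 13.534/3.445 = 3.539662
a = ȳ − b·x̄ = 34.75 − 3.539662·10.666667 = -3.006391

-3.006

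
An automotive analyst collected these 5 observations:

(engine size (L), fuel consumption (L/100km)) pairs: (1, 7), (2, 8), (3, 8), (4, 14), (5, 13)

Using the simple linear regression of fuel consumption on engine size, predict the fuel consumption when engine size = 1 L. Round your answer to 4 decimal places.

6.4000

n = 5, Σx = 15, Σy = 50, Σxy = 168, Σx² = 55
Sxx = Σx² − (Σx)²/n = 55 − 45 = 10
Sxy = Σxy − (Σx)(Σy)/n = 168 − 150 = 18
b = Sxy/Sxx = 18/10 = 1.8
a = ȳ − b·x̄ = 10 − 1.8·3 = 4.6
ŷ(1) = a + b·1 = 4.6 + 1.8·1 = 6.4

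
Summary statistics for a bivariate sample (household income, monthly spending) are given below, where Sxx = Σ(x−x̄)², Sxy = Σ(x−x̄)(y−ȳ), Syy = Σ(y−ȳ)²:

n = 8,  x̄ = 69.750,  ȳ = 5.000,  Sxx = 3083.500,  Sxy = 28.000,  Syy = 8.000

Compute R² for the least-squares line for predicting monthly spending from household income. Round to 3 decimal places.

0.032

R² = Sxy²/(Sxx·Syy) = (28)²/(3083.5·8) = 0.031782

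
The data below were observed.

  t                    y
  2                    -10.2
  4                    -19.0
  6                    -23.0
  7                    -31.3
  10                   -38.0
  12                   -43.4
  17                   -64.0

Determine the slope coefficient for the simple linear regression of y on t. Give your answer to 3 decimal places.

n = 7, Σx = 58, Σy = -228.9, Σxy = -2442.3, Σx² = 638
Sxx = Σx² − (Σx)²/n = 638 − 480.571429 = 157.428571
Sxy = Σxy − (Σx)(Σy)/n = -2442.3 − (-1896.6) = -545.7
b = Sxy/Sxx = -545.7/157.428571 = -3.466334

-3.466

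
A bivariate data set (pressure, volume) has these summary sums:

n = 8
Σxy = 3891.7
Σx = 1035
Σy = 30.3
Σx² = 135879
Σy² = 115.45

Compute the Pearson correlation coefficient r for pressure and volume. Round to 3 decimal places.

-0.769

Sxx = Σx² − (Σx)²/n = 135879 − 133903.125 = 1975.875
Sxy = Σxy − (Σx)(Σy)/n = 3891.7 − 3920.0625 = -28.3625
Syy = Σy² − (Σy)²/n = 115.45 − 114.76125 = 0.68875
r = Sxy/√(Sxx·Syy) = -28.3625/√(1360.883906) = -28.3625/36.890160 = -0.768836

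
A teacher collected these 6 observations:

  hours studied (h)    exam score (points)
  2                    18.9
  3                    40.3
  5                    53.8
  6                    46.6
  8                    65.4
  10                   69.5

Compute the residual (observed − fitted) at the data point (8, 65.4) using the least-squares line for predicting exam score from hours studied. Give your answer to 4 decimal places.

3.1059

n = 6, Σx = 34, Σy = 294.5, Σxy = 1925.5, Σx² = 238
Sxx = Σx² − (Σx)²/n = 238 − 192.666667 = 45.333333
Sxy = Σxy − (Σx)(Σy)/n = 1925.5 − 1668.833333 = 256.666667
b = Sxy/Sxx = 256.666667/45.333333 = 5.661765
a = ȳ − b·x̄ = 49.083333 − 5.661765·5.666667 = 17
ŷ(8) = 17 + 5.661765·8 = 62.294118
residual = y − ŷ = 65.4 − 62.294118 = 3.105882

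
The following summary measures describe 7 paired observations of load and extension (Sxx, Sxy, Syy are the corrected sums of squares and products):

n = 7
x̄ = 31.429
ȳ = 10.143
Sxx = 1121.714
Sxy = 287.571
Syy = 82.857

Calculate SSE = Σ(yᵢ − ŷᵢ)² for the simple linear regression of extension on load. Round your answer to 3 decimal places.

9.133

b = Sxy/Sxx = 287.571/1121.714 = 0.256367
SSE = Syy − b·Sxy = 82.857 − 0.256367·287.571 = 9.133145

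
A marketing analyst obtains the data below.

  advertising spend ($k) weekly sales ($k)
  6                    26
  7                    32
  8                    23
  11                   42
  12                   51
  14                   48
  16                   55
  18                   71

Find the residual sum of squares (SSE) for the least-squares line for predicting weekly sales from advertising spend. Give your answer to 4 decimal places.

180.8788

n = 8, Σx = 92, Σy = 348, Σxy = 4468, Σx² = 1190, Σy² = 16964
Sxx = Σx² − (Σx)²/n = 1190 − 1058 = 132
Sxy = Σxy − (Σx)(Σy)/n = 4468 − 4002 = 466
Syy = Σy² − (Σy)²/n = 16964 − 15138 = 1826
b = Sxy/Sxx = 466/132 = 3.530303
SSE = Syy − b·Sxy = 1826 − 3.530303·466 = 180.878788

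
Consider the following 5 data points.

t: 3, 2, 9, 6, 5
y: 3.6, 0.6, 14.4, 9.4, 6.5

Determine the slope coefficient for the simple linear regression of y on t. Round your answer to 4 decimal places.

n = 5, Σx = 25, Σy = 34.5, Σxy = 230.5, Σx² = 155
Sxx = Σx² − (Σx)²/n = 155 − 125 = 30
Sxy = Σxy − (Σx)(Σy)/n = 230.5 − 172.5 = 58
b = Sxy/Sxx = 58/30 = 1.933333

1.9333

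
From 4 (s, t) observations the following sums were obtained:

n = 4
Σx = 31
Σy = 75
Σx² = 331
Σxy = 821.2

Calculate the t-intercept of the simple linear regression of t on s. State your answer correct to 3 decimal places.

Sxx = Σx² − (Σx)²/n = 331 − 240.25 = 90.75
Sxy = Σxy − (Σx)(Σy)/n = 821.2 − 581.25 = 239.95
b = Sxy/Sxx = 239.95/90.75 = 2.644077
a = ȳ − b·x̄ = 18.75 − 2.644077·7.75 = -1.741598

-1.742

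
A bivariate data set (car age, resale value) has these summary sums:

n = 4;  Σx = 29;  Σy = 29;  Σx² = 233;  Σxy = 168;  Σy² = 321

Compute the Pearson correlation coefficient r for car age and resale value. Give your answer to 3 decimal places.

Sxx = Σx² − (Σx)²/n = 233 − 210.25 = 22.75
Sxy = Σxy − (Σx)(Σy)/n = 168 − 210.25 = -42.25
Syy = Σy² − (Σy)²/n = 321 − 210.25 = 110.75
r = Sxy/√(Sxx·Syy) = -42.25/√(2519.5625) = -42.25/50.195244 = -0.841713

-0.842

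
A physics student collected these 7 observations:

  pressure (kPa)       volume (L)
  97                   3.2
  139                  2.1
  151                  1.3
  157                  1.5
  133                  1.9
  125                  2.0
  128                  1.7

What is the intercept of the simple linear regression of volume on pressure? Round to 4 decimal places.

n = 7, Σx = 930, Σy = 13.7, Σxy = 1754.4, Σx² = 125878
Sxx = Σx² − (Σx)²/n = 125878 − 123557.142857 = 2320.857143
Sxy = Σxy − (Σx)(Σy)/n = 1754.4 − 1820.142857 = -65.742857
b = Sxy/Sxx = -65.742857/2320.857143 = -0.028327
a = ȳ − b·x̄ = 1.957143 − (-0.028327)·132.857143 = 5.720584

5.7206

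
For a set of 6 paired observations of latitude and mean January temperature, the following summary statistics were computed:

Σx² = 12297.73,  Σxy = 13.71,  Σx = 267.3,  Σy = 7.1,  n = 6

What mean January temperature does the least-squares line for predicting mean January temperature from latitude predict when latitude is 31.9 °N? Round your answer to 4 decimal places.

11.0105

Sxx = Σx² − (Σx)²/n = 12297.73 − 11908.215 = 389.515
Sxy = Σxy − (Σx)(Σy)/n = 13.71 − 316.305 = -302.595
b = Sxy/Sxx = -302.595/389.515 = -0.776851
a = ȳ − b·x̄ = 1.183333 − (-0.776851)·44.55 = 35.792032
ŷ(31.9) = a + b·31.9 = 35.792032 + (-0.776851)·31.9 = 11.010495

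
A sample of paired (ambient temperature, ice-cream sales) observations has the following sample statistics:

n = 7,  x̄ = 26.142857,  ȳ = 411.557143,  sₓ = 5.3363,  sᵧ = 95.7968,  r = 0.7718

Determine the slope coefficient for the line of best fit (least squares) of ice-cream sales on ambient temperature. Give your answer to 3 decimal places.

13.855

b = r · sᵧ/sₓ = 0.7718 · 95.7968/5.3363 = 13.855287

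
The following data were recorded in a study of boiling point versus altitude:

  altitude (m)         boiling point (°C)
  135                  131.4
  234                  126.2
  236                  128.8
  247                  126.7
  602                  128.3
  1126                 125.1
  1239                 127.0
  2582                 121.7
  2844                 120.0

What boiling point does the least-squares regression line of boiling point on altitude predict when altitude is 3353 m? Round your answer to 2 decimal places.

119.06

n = 9, Σx = 9245, Σy = 1135.2, Σxy = 1139923.1, Σx² = 18110147
Sxx = Σx² − (Σx)²/n = 18110147 − 9496669.444444 = 8613477.555556
Sxy = Σxy − (Σx)(Σy)/n = 1139923.1 − 1166102.666667 = -26179.566667
b = Sxy/Sxx = -26179.566667/8613477.555556 = -0.003039
a = ȳ − b·x̄ = 126.133333 − (-0.003039)·1027.222222 = 129.255444
ŷ(3353) = a + b·3353 = 129.255444 + (-0.003039)·3353 = 119.064428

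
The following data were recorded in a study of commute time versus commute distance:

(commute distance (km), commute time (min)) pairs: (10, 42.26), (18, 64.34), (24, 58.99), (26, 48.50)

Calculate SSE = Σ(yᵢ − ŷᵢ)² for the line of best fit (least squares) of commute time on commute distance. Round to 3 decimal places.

254.830

n = 4, Σx = 78, Σy = 214.09, Σxy = 4257.48, Σx² = 1676, Σy² = 11757.6133
Sxx = Σx² − (Σx)²/n = 1676 − 1521 = 155
Sxy = Σxy − (Σx)(Σy)/n = 4257.48 − 4174.755 = 82.725
Syy = Σy² − (Σy)²/n = 11757.6133 − 11458.632025 = 298.981275
b = Sxy/Sxx = 82.725/155 = 0.533710
SSE = Syy − b·Sxy = 298.981275 − 0.533710·82.725 = 254.830142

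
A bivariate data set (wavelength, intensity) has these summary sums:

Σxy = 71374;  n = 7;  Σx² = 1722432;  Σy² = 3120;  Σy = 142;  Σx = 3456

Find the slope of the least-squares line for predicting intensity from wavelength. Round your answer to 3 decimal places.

0.078

Sxx = Σx² − (Σx)²/n = 1722432 − 1706276.571429 = 16155.428571
Sxy = Σxy − (Σx)(Σy)/n = 71374 − 70107.428571 = 1266.571429
b = Sxy/Sxx = 1266.571429/16155.428571 = 0.078399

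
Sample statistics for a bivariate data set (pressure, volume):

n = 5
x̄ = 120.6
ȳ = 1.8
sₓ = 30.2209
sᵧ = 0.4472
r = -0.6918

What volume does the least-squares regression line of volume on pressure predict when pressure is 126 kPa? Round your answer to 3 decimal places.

1.745

b = r · sᵧ/sₓ = -0.6918 · 0.4472/30.2209 = -0.010237
a = ȳ − b·x̄ = 1.8 − (-0.010237)·120.6 = 3.034589
ŷ(126) = a + b·126 = 3.034589 + (-0.010237)·126 = 1.744720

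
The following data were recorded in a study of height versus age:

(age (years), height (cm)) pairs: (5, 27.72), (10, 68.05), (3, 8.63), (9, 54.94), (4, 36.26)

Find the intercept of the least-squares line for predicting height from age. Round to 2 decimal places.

n = 5, Σx = 31, Σy = 195.6, Σxy = 1484.49, Σx² = 231
Sxx = Σx² − (Σx)²/n = 231 − 192.2 = 38.8
Sxy = Σxy − (Σx)(Σy)/n = 1484.49 − 1212.72 = 271.77
b = Sxy/Sxx = 271.77/38.8 = 7.004381
a = ȳ − b·x̄ = 39.12 − 7.004381·6.2 = -4.307165

-4.31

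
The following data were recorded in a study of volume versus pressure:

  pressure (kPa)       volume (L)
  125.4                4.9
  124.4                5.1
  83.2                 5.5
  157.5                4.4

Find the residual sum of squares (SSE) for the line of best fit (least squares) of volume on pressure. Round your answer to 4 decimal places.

n = 4, Σx = 490.5, Σy = 19.9, Σxy = 2399.5, Σx² = 62929.01, Σy² = 99.63
Sxx = Σx² − (Σx)²/n = 62929.01 − 60147.5625 = 2781.4475
Sxy = Σxy − (Σx)(Σy)/n = 2399.5 − 2440.2375 = -40.7375
Syy = Σy² − (Σy)²/n = 99.63 − 99.0025 = 0.6275
b = Sxy/Sxx = -40.7375/2781.4475 = -0.014646
SSE = Syy − b·Sxy = 0.6275 − (-0.014646)·(-40.7375) = 0.030852

0.0309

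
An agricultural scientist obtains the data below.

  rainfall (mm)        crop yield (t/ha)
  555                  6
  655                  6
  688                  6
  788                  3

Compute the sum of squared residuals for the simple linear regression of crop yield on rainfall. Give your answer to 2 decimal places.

n = 4, Σx = 2686, Σy = 21, Σxy = 13752, Σx² = 1831338, Σy² = 117
Sxx = Σx² − (Σx)²/n = 1831338 − 1803649 = 27689
Sxy = Σxy − (Σx)(Σy)/n = 13752 − 14101.5 = -349.5
Syy = Σy² − (Σy)²/n = 117 − 110.25 = 6.75
b = Sxy/Sxx = -349.5/27689 = -0.012622
SSE = Syy − b·Sxy = 6.75 − (-0.012622)·(-349.5) = 2.338492

2.34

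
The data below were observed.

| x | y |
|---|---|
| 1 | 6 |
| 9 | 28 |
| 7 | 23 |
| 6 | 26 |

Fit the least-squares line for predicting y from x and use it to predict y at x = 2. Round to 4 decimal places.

n = 4, Σx = 23, Σy = 83, Σxy = 575, Σx² = 167
Sxx = Σx² − (Σx)²/n = 167 − 132.25 = 34.75
Sxy = Σxy − (Σx)(Σy)/n = 575 − 477.25 = 97.75
b = Sxy/Sxx = 97.75/34.75 = 2.812950
a = ȳ − b·x̄ = 20.75 − 2.812950·5.75 = 4.575540
ŷ(2) = a + b·2 = 4.575540 + 2.812950·2 = 10.201439

10.2014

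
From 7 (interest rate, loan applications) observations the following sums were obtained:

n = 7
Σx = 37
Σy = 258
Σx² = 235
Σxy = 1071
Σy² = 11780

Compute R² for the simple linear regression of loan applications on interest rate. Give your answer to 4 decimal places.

0.9569

Sxx = Σx² − (Σx)²/n = 235 − 195.571429 = 39.428571
Sxy = Σxy − (Σx)(Σy)/n = 1071 − 1363.714286 = -292.714286
Syy = Σy² − (Σy)²/n = 11780 − 9509.142857 = 2270.857143
R² = Sxy²/(Sxx·Syy) = (-292.714286)²/(39.428571·2270.857143) = 0.956945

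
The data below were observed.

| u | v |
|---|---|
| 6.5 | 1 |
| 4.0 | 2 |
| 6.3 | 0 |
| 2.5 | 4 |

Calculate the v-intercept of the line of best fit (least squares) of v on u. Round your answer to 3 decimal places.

5.794

n = 4, Σx = 19.3, Σy = 7, Σxy = 24.5, Σx² = 104.19
Sxx = Σx² − (Σx)²/n = 104.19 − 93.1225 = 11.0675
Sxy = Σxy − (Σx)(Σy)/n = 24.5 − 33.775 = -9.275
b = Sxy/Sxx = -9.275/11.0675 = -0.838039
a = ȳ − b·x̄ = 1.75 − (-0.838039)·4.825 = 5.793540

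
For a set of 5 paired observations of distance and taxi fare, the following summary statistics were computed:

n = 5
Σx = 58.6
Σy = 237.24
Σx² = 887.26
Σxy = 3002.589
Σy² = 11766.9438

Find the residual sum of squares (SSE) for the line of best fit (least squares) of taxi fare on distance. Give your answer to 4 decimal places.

Sxx = Σx² − (Σx)²/n = 887.26 − 686.792 = 200.468
Sxy = Σxy − (Σx)(Σy)/n = 3002.589 − 2780.4528 = 222.1362
Syy = Σy² − (Σy)²/n = 11766.9438 − 11256.56352 = 510.38028
b = Sxy/Sxx = 222.1362/200.468 = 1.108088
SSE = Syy − b·Sxy = 510.38028 − 1.108088·222.1362 = 264.233806

264.2338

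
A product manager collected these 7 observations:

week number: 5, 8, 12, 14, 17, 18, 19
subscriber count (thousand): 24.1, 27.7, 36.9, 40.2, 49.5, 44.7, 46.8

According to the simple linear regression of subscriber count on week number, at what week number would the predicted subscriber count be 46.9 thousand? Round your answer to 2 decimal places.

17.99

n = 7, Σx = 93, Σy = 269.9, Σxy = 3883, Σx² = 1403
Sxx = Σx² − (Σx)²/n = 1403 − 1235.571429 = 167.428571
Sxy = Σxy − (Σx)(Σy)/n = 3883 − 3585.814286 = 297.185714
b = Sxy/Sxx = 297.185714/167.428571 = 1.775
a = ȳ − b·x̄ = 38.557143 − 1.775·13.285714 = 14.975
Set a + b·x = 46.9: x = (46.9 − 14.975) / 1.775 = 17.985915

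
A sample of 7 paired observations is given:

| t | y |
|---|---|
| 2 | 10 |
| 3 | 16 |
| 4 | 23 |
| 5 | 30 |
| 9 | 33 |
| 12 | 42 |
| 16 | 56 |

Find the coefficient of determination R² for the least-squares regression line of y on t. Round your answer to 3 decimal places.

n = 7, Σx = 51, Σy = 210, Σxy = 2007, Σx² = 535, Σy² = 7774
Sxx = Σx² − (Σx)²/n = 535 − 371.571429 = 163.428571
Sxy = Σxy − (Σx)(Σy)/n = 2007 − 1530 = 477
Syy = Σy² − (Σy)²/n = 7774 − 6300 = 1474
R² = Sxy²/(Sxx·Syy) = (477)²/(163.428571·1474) = 0.944520

0.945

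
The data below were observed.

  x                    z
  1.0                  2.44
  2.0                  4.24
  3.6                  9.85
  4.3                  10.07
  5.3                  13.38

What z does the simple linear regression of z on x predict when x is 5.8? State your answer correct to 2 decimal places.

14.59

n = 5, Σx = 16.2, Σy = 39.98, Σxy = 160.595, Σx² = 64.54
Sxx = Σx² − (Σx)²/n = 64.54 − 52.488 = 12.052
Sxy = Σxy − (Σx)(Σy)/n = 160.595 − 129.5352 = 31.0598
b = Sxy/Sxx = 31.0598/12.052 = 2.577149
a = ȳ − b·x̄ = 7.996 − 2.577149·3.24 = -0.353963
ŷ(5.8) = a + b·5.8 = -0.353963 + 2.577149·5.8 = 14.593501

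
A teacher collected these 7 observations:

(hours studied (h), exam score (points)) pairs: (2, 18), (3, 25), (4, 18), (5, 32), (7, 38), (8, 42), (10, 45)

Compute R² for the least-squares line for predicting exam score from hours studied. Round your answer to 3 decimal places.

0.884

n = 7, Σx = 39, Σy = 218, Σxy = 1395, Σx² = 267, Σy² = 7530
Sxx = Σx² − (Σx)²/n = 267 − 217.285714 = 49.714286
Sxy = Σxy − (Σx)(Σy)/n = 1395 − 1214.571429 = 180.428571
Syy = Σy² − (Σy)²/n = 7530 − 6789.142857 = 740.857143
R² = Sxy²/(Sxx·Syy) = (180.428571)²/(49.714286·740.857143) = 0.883883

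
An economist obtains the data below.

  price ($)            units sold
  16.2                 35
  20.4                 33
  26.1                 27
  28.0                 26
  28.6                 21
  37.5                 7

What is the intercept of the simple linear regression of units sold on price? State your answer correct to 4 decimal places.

59.4311

n = 6, Σx = 156.8, Σy = 149, Σxy = 3536, Σx² = 4368.02
Sxx = Σx² − (Σx)²/n = 4368.02 − 4097.706667 = 270.313333
Sxy = Σxy − (Σx)(Σy)/n = 3536 − 3893.866667 = -357.866667
b = Sxy/Sxx = -357.866667/270.313333 = -1.323896
a = ȳ − b·x̄ = 24.833333 − (-1.323896)·26.133333 = 59.431142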